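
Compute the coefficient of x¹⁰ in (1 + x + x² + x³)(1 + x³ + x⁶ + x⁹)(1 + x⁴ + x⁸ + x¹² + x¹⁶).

(1 + x + x² + x³) has coefficients 1,1,1,1 for degrees 0…3.
(1 + x³ + x⁶ + x⁹) has coefficients 1,0,0,1,0,0,1,0,0,1,0 for degrees 0…10.
Finally multiplying by (1 + x⁴ + x⁸ + x¹² + x¹⁶), the product of all factors after the first has coefficients 1,0,0,1,1,0,1,1,1,1,1 for degrees 0…10.
[x¹⁰] = 1·1 + 1·1 + 1·1 + 1·1 = 4.

4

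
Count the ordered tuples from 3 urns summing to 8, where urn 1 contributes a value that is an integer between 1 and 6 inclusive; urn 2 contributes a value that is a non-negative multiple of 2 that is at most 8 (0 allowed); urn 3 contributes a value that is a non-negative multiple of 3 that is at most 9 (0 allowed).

7

The generating function for the choices is (q + q^2 + q^3 + q^4 + q^5 + q^6)·(1 + q^2 + q^4 + q^6 + q^8)·(1 + q^3 + q^6 + q^9); the count is [q^8].
(q + q^2 + q^3 + q^4 + q^5 + q^6) has coefficients 0,1,1,1,1,1,1 for degrees 0…6.
(1 + q^2 + q^4 + q^6 + q^8) has coefficients 1,0,1,0,1,0,1,0,1 for degrees 0…8.
Finally multiplying by (1 + q^3 + q^6 + q^9), the product of all factors after the first has coefficients 1,0,1,1,1,1,2,1,2 for degrees 0…8.
[q^8] = 1·1 + 1·2 + 1·1 + 1·1 + 1·1 + 1·1 = 7.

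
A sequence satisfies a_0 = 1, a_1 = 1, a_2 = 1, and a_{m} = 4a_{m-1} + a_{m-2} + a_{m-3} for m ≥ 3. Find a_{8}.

8751

The ordinary generating function has denominator 1 - 4y - y^2 - y^3.
Iterating the recurrence: a_0,…,a_{8} = 1, 1, 1, 6, 26, 111, 476, 2041, 8751.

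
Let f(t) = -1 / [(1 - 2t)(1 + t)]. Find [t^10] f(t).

Partial fractions give a closed form: a_n = (-2/3)·2^n + (-1/3)·(-1)^n.
At n = 10: a_10 = -683.

-683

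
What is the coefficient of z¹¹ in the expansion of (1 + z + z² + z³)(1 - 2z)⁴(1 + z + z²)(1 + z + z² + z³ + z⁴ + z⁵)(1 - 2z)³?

174

(1 + z + z² + z³) has coefficients 1,1,1,1 for degrees 0…3.
(1 - 2z)⁴ has coefficients 1,-8,24,-32,16,0,0,0,0,0,0,0 for degrees 0…11.
Multiplying by (1 + z + z²) gives running coefficients 1,-7,17,-16,8,-16,16,0,0,0,0,0 for degrees 0…11.
Multiplying by (1 + z + z² + z³ + z⁴ + z⁵) gives running coefficients 1,-6,11,-5,3,-13,2,9,-8,8,0,16 for degrees 0…11.
Finally multiplying by (1 - 2z)³, the product of all factors after the first has coefficients 1,-12,59,-151,213,-179,156,-183,66,148,-216,176 for degrees 0…11.
[z¹¹] = 1·176 + 1·(-216) + 1·148 + 1·66 = 174.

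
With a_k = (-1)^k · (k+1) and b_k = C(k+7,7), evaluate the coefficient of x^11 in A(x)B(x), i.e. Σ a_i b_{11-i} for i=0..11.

The convolution is the t^11 coefficient of A(t)B(t).
Σ = 1·31824 − 2·19448 + 3·11440 − 4·6435 + 5·3432 − 6·1716 + 7·792 − 8·330 + 9·120 − 10·36 + 11·8 − 12·1 = 12072.

12072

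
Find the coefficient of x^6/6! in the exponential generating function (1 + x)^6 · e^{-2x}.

The EGF product rule gives c_6 = Σ_{k_1+k_2=6} C(6; k_1,k_2) · ∏ g_i(k_i), where (1+x)^6 gives the falling factorial (6)_k; e^{-2x} gives (-2)^k.
g_1(k) for k = 0…6: 1, 6, 30, 120, 360, 720, 720.
g_2(k) for k = 0…6: 1, -2, 4, -8, 16, -32, 64.
c_6 = Σ_k C(6,k)·g_1(k)·g_2(6−k) = 1·1·64 + 6·6·(-32) + 15·30·16 + 20·120·(-8) + 15·360·4 + 6·720·(-2) + 1·720·1 = 64 − 1152 + 7200 − 19200 + 21600 − 8640 + 720 = 592.

592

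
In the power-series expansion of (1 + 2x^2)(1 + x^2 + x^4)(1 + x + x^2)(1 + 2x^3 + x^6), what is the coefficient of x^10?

(1 + 2x^2) has coefficients 1,0,2 for degrees 0…2.
(1 + x^2 + x^4) has coefficients 1,0,1,0,1,0,0,0,0,0,0 for degrees 0…10.
Multiplying by (1 + x + x^2) gives running coefficients 1,1,2,1,2,1,1,0,0,0,0 for degrees 0…10.
Finally multiplying by (1 + 2x^3 + x^6), the product of all factors after the first has coefficients 1,1,2,3,4,5,4,5,4,3,2 for degrees 0…10.
[x^10] = 1·2 + 2·4 = 10.

10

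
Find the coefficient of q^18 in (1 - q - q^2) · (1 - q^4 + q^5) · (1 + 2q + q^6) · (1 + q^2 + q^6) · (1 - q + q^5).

-3

(1 - q - q^2) has coefficients 1,-1,-1 for degrees 0…2.
(1 - q^4 + q^5) has coefficients 1,0,0,0,-1,1,0,0,0,0,0,0,0,0,0,0,0,0,0 for degrees 0…18.
Multiplying by (1 + 2q + q^6) gives running coefficients 1,2,0,0,-1,-1,3,0,0,0,-1,1,0,0,0,0,0,0,0 for degrees 0…18.
Multiplying by (1 + q^2 + q^6) gives running coefficients 1,2,1,2,-1,-1,3,1,3,0,-2,0,2,1,0,0,-1,1,0 for degrees 0…18.
Finally multiplying by (1 - q + q^5), the product of all factors after the first has coefficients 1,1,-1,1,-3,1,6,-1,4,-4,-3,5,3,2,-1,-2,-1,4,0 for degrees 0…18.
[q^18] = 1·0 − 1·4 − 1·(-1) = -3.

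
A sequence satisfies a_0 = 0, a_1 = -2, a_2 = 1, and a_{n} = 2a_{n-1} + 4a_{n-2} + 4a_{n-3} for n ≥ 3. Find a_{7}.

-656

The ordinary generating function has denominator 1 - 2q - 4q^2 - 4q^3.
Iterating the recurrence: a_0,…,a_{7} = 0, -2, 1, -6, -16, -52, -192, -656.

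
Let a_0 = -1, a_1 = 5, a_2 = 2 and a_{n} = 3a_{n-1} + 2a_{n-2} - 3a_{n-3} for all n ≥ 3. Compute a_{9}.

20312

The ordinary generating function has denominator 1 - 3y - 2y^2 + 3y^3.
Iterating the recurrence: a_0,…,a_{9} = -1, 5, 2, 19, 46, 170, 545, 1837, 6091, 20312.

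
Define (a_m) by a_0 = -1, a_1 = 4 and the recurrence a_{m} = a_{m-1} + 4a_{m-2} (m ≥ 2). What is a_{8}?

The ordinary generating function has denominator 1 - y - 4y^2.
Iterating the recurrence: a_0,…,a_{8} = -1, 4, 0, 16, 16, 80, 144, 464, 1040.

1040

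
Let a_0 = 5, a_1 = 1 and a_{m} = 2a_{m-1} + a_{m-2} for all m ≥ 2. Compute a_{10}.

7303

The ordinary generating function has denominator 1 - 2y - y^2.
Iterating the recurrence: a_0,…,a_{10} = 5, 1, 7, 15, 37, 89, 215, 519, 1253, 3025, 7303.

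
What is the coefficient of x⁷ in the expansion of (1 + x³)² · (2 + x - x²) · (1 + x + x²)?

1

(1 + x³)² has coefficients 1,0,0,2,0,0,1 for degrees 0…6.
(2 + x - x²) has coefficients 2,1,-1,0,0,0,0,0 for degrees 0…7.
Finally multiplying by (1 + x + x²), the product of all factors after the first has coefficients 2,3,2,0,-1,0,0,0 for degrees 0…7.
[x⁷] = 1·0 + 2·(-1) + 1·3 = 1.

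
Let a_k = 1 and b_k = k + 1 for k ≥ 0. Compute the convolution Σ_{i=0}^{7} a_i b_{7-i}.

This is [x^7] in the product of the two ordinary generating functions.
Σ = 1·8 + 1·7 + 1·6 + 1·5 + 1·4 + 1·3 + 1·2 + 1·1 = 36.

36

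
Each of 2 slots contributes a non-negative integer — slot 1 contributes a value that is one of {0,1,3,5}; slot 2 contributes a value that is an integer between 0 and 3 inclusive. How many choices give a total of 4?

The generating function for the choices is (1 + t + t³ + t⁵)·(1 + t + t² + t³); the count is [t⁴].
(1 + t + t³ + t⁵) has coefficients 1,1,0,1,0 for degrees 0…4.
(1 + t + t² + t³) has coefficients 1,1,1,1,0 for degrees 0…4.
[t⁴] = 1·0 + 1·1 + 1·1 = 2.

2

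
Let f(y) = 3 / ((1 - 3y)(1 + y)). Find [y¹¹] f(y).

Partial fractions give a closed form: a_n = (9/4)·3^n + (3/4)·(-1)^n.
At n = 11: a_11 = 398580.

398580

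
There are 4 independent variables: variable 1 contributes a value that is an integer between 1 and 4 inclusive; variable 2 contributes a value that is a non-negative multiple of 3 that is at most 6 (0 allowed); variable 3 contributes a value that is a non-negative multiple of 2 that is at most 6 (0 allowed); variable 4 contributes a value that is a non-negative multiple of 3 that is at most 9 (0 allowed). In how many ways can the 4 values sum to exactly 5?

The generating function for the choices is (z + z² + z³ + z⁴)·(1 + z³ + z⁶)·(1 + z² + z⁴ + z⁶)·(1 + z³ + z⁶ + z⁹); the count is [z⁵].
(z + z² + z³ + z⁴) has coefficients 0,1,1,1,1 for degrees 0…4.
(1 + z³ + z⁶) has coefficients 1,0,0,1,0,0 for degrees 0…5.
Multiplying by (1 + z² + z⁴ + z⁶) gives running coefficients 1,0,1,1,1,1 for degrees 0…5.
Finally multiplying by (1 + z³ + z⁶ + z⁹), the product of all factors after the first has coefficients 1,0,1,2,1,2 for degrees 0…5.
[z⁵] = 1·1 + 1·2 + 1·1 + 1·0 = 4.

4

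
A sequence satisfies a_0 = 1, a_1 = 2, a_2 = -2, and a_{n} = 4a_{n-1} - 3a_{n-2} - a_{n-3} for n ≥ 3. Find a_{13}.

-753361

The ordinary generating function has denominator 1 - 4y + 3y^2 + y^3.
Iterating the recurrence: a_0,…,a_{13} = 1, 2, -2, -15, -56, -177, -525, -1513, -4300, -12136, -34131, -95816, -268735, -753361.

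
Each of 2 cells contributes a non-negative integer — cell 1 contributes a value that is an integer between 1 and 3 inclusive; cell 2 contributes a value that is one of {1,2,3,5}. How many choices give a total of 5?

2

The generating function for the choices is (z + z^2 + z^3)·(z + z^2 + z^3 + z^5); the count is [z^5].
(z + z^2 + z^3) has coefficients 0,1,1,1 for degrees 0…3.
(z + z^2 + z^3 + z^5) has coefficients 0,1,1,1,0,1 for degrees 0…5.
[z^5] = 1·0 + 1·1 + 1·1 = 2.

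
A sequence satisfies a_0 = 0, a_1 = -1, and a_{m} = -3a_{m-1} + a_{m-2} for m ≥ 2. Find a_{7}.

-1189

The ordinary generating function has denominator 1 + 3y - y^2.
Iterating the recurrence: a_0,…,a_{7} = 0, -1, 3, -10, 33, -109, 360, -1189.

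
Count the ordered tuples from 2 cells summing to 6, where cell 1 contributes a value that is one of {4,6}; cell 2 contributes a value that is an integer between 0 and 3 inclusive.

The generating function for the choices is (y^4 + y^6)·(1 + y + y^2 + y^3); the count is [y^6].
(y^4 + y^6) has coefficients 0,0,0,0,1,0,1 for degrees 0…6.
(1 + y + y^2 + y^3) has coefficients 1,1,1,1,0,0,0 for degrees 0…6.
[y^6] = 1·1 + 1·1 = 2.

2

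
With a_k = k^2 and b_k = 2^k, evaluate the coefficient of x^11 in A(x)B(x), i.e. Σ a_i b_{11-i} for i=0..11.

12117

The convolution is the t^11 coefficient of A(t)B(t).
Σ = 0·2048 + 1·1024 + 4·512 + 9·256 + 16·128 + 25·64 + 36·32 + 49·16 + 64·8 + 81·4 + 100·2 + 121·1 = 12117.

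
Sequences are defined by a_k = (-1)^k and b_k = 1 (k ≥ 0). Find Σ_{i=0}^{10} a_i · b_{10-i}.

1

This is [x^10] in the product of the two ordinary generating functions.
Σ = 1·1 − 1·1 + 1·1 − 1·1 + 1·1 − 1·1 + 1·1 − 1·1 + 1·1 − 1·1 + 1·1 = 1.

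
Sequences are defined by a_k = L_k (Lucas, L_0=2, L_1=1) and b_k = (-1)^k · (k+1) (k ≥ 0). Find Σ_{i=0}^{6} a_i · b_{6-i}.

24

Write out a_i and b_{6-i} for i = 0,…,6 and sum the products.
Σ = 2·7 + 1·(-6) + 3·5 + 4·(-4) + 7·3 + 11·(-2) + 18·1 = 24.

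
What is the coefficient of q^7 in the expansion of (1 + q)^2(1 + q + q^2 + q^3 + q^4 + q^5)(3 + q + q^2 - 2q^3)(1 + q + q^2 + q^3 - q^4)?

20

(1 + q)^2 has coefficients 1,2,1 for degrees 0…2.
(1 + q + q^2 + q^3 + q^4 + q^5) has coefficients 1,1,1,1,1,1,0,0 for degrees 0…7.
Multiplying by (3 + q + q^2 - 2q^3) gives running coefficients 3,4,5,3,3,3,0,-1 for degrees 0…7.
Finally multiplying by (1 + q + q^2 + q^3 - q^4), the product of all factors after the first has coefficients 3,7,12,15,12,10,4,2 for degrees 0…7.
[q^7] = 1·2 + 2·4 + 1·10 = 20.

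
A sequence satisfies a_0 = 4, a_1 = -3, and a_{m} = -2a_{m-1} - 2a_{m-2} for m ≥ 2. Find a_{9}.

-48

The ordinary generating function has denominator 1 + 2y + 2y^2.
Iterating the recurrence: a_0,…,a_{9} = 4, -3, -2, 10, -16, 12, 8, -40, 64, -48.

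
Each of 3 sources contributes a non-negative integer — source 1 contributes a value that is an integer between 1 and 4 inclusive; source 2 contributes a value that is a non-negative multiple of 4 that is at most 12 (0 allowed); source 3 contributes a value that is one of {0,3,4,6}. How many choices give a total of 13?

The generating function for the choices is (x + x^2 + x^3 + x^4)·(1 + x^4 + x^8 + x^12)·(1 + x^3 + x^4 + x^6); the count is [x^13].
(x + x^2 + x^3 + x^4) has coefficients 0,1,1,1,1 for degrees 0…4.
(1 + x^4 + x^8 + x^12) has coefficients 1,0,0,0,1,0,0,0,1,0,0,0,1,0 for degrees 0…13.
Finally multiplying by (1 + x^3 + x^4 + x^6), the product of all factors after the first has coefficients 1,0,0,1,2,0,1,1,2,0,1,1,2,0 for degrees 0…13.
[x^13] = 1·2 + 1·1 + 1·1 + 1·0 = 4.

4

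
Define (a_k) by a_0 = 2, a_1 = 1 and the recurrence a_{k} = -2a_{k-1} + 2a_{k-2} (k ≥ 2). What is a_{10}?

3104

The ordinary generating function has denominator 1 + 2t - 2t^2.
Iterating the recurrence: a_0,…,a_{10} = 2, 1, 2, -2, 8, -20, 56, -152, 416, -1136, 3104.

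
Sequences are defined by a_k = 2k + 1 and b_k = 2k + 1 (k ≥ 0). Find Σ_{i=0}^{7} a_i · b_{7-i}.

344

Write out a_i and b_{7-i} for i = 0,…,7 and sum the products.
Σ = 1·15 + 3·13 + 5·11 + 7·9 + 9·7 + 11·5 + 13·3 + 15·1 = 344.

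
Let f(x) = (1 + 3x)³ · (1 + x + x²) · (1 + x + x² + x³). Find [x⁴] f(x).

(1 + 3x)³ has coefficients 1,9,27,27 for degrees 0…3.
(1 + x + x²) has coefficients 1,1,1,0,0 for degrees 0…4.
Finally multiplying by (1 + x + x² + x³), the product of all factors after the first has coefficients 1,2,3,3,2 for degrees 0…4.
[x⁴] = 1·2 + 9·3 + 27·3 + 27·2 = 164.

164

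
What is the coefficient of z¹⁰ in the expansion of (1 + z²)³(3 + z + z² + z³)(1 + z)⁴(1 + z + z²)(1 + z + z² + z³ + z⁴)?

1482

(1 + z²)³ has coefficients 1,0,3,0,3,0,1 for degrees 0…6.
(3 + z + z² + z³) has coefficients 3,1,1,1,0,0,0,0,0,0,0 for degrees 0…10.
Multiplying by (1 + z)⁴ gives running coefficients 3,13,23,23,17,11,5,1,0,0,0 for degrees 0…10.
Multiplying by (1 + z + z²) gives running coefficients 3,16,39,59,63,51,33,17,6,1,0 for degrees 0…10.
Finally multiplying by (1 + z + z² + z³ + z⁴), the product of all factors after the first has coefficients 3,19,58,117,180,228,245,223,170,108,57 for degrees 0…10.
[z¹⁰] = 1·57 + 3·170 + 3·245 + 1·180 = 1482.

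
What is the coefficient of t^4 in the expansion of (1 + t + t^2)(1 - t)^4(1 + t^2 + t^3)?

(1 + t + t^2) has coefficients 1,1,1 for degrees 0…2.
(1 - t)^4 has coefficients 1,-4,6,-4,1 for degrees 0…4.
Finally multiplying by (1 + t^2 + t^3), the product of all factors after the first has coefficients 1,-4,7,-7,3 for degrees 0…4.
[t^4] = 1·3 + 1·(-7) + 1·7 = 3.

3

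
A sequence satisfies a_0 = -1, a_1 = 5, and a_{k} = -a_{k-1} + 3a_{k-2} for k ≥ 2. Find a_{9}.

3191

The ordinary generating function has denominator 1 + z - 3z^2.
Iterating the recurrence: a_0,…,a_{9} = -1, 5, -8, 23, -47, 116, -257, 605, -1376, 3191.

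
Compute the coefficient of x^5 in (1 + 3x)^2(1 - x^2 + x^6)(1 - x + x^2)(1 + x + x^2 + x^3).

3

(1 + 3x)^2 has coefficients 1,6,9 for degrees 0…2.
(1 - x^2 + x^6) has coefficients 1,0,-1,0,0,0 for degrees 0…5.
Multiplying by (1 - x + x^2) gives running coefficients 1,-1,0,1,-1,0 for degrees 0…5.
Finally multiplying by (1 + x + x^2 + x^3), the product of all factors after the first has coefficients 1,0,0,1,-1,0 for degrees 0…5.
[x^5] = 1·0 + 6·(-1) + 9·1 = 3.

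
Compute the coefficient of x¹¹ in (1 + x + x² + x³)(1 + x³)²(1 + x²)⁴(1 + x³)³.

(1 + x + x² + x³) has coefficients 1,1,1,1 for degrees 0…3.
(1 + x³)² has coefficients 1,0,0,2,0,0,1,0,0,0,0,0 for degrees 0…11.
Multiplying by (1 + x²)⁴ gives running coefficients 1,0,4,2,6,8,5,12,5,8,6,2 for degrees 0…11.
Finally multiplying by (1 + x³)³, the product of all factors after the first has coefficients 1,0,4,5,6,20,14,30,41,30,60,45 for degrees 0…11.
[x¹¹] = 1·45 + 1·60 + 1·30 + 1·41 = 176.

176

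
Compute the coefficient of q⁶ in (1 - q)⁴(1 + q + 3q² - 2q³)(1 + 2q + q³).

(1 - q)⁴ has coefficients 1,-4,6,-4,1 for degrees 0…4.
(1 + q + 3q² - 2q³) has coefficients 1,1,3,-2,0,0,0 for degrees 0…6.
Finally multiplying by (1 + 2q + q³), the product of all factors after the first has coefficients 1,3,5,5,-3,3,-2 for degrees 0…6.
[q⁶] = 1·(-2) − 4·3 + 6·(-3) − 4·5 + 1·5 = -47.

-47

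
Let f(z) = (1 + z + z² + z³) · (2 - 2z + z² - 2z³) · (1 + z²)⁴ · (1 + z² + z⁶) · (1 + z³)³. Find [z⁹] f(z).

(1 + z + z² + z³) has coefficients 1,1,1,1 for degrees 0…3.
(2 - 2z + z² - 2z³) has coefficients 2,-2,1,-2,0,0,0,0,0,0 for degrees 0…9.
Multiplying by (1 + z²)⁴ gives running coefficients 2,-2,9,-10,16,-20,14,-20,6,-10 for degrees 0…9.
Multiplying by (1 + z² + z⁶) gives running coefficients 2,-2,11,-12,25,-30,32,-42,29,-40 for degrees 0…9.
Finally multiplying by (1 + z³)³, the product of all factors after the first has coefficients 2,-2,11,-6,19,3,2,27,-28,22 for degrees 0…9.
[z⁹] = 1·22 + 1·(-28) + 1·27 + 1·2 = 23.

23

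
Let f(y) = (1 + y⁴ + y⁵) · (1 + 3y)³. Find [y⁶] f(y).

(1 + y⁴ + y⁵) has coefficients 1,0,0,0,1,1 for degrees 0…5.
(1 + 3y)³ has coefficients 1,9,27,27,0,0,0 for degrees 0…6.
[y⁶] = 1·0 + 1·27 + 1·9 = 36.

36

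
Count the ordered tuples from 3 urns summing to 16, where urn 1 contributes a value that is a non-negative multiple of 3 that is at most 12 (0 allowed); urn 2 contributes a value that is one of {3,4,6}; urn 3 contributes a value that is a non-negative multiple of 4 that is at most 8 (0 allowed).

The generating function for the choices is (1 + z³ + z⁶ + z⁹ + z¹²)·(z³ + z⁴ + z⁶)·(1 + z⁴ + z⁸); the count is [z¹⁶].
(1 + z³ + z⁶ + z⁹ + z¹²) has coefficients 1,0,0,1,0,0,1,0,0,1,0,0,1 for degrees 0…12.
(z³ + z⁴ + z⁶) has coefficients 0,0,0,1,1,0,1,0,0,0,0,0,0,0,0,0,0 for degrees 0…16.
Finally multiplying by (1 + z⁴ + z⁸), the product of all factors after the first has coefficients 0,0,0,1,1,0,1,1,1,0,1,1,1,0,1,0,0 for degrees 0…16.
[z¹⁶] = 1·0 + 1·0 + 1·1 + 1·1 + 1·1 = 3.

3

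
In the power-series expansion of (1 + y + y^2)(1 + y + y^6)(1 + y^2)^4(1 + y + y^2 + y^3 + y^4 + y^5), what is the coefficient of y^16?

(1 + y + y^2) has coefficients 1,1,1 for degrees 0…2.
(1 + y + y^6) has coefficients 1,1,0,0,0,0,1,0,0,0,0,0,0,0,0,0,0 for degrees 0…16.
Multiplying by (1 + y^2)^4 gives running coefficients 1,1,4,4,6,6,5,4,5,1,6,0,4,0,1,0,0 for degrees 0…16.
Finally multiplying by (1 + y + y^2 + y^3 + y^4 + y^5), the product of all factors after the first has coefficients 1,2,6,10,16,22,26,29,30,27,27,21,20,16,12,11,5 for degrees 0…16.
[y^16] = 1·5 + 1·11 + 1·12 = 28.

28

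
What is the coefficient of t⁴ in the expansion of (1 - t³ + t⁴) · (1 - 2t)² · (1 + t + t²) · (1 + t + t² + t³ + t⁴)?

(1 - t³ + t⁴) has coefficients 1,0,0,-1,1 for degrees 0…4.
(1 - 2t)² has coefficients 1,-4,4,0,0 for degrees 0…4.
Multiplying by (1 + t + t²) gives running coefficients 1,-3,1,0,4 for degrees 0…4.
Finally multiplying by (1 + t + t² + t³ + t⁴), the product of all factors after the first has coefficients 1,-2,-1,-1,3 for degrees 0…4.
[t⁴] = 1·3 − 1·(-2) + 1·1 = 6.

6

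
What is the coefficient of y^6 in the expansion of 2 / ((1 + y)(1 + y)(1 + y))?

The denominator gives the recurrence a_n = −3a_(n−1) − 3a_(n−2) − a_(n−3) for n ≥ 3; the numerator fixes a_0 = 2, a_1 = -6, a_2 = 12.
Iterating: 2, -6, 12, -20, 30, -42, 56, so a_6 = 56.

56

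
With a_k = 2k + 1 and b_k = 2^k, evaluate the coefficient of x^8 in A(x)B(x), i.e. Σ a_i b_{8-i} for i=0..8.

1515

The convolution is the t^8 coefficient of A(t)B(t).
Σ = 1·256 + 3·128 + 5·64 + 7·32 + 9·16 + 11·8 + 13·4 + 15·2 + 17·1 = 1515.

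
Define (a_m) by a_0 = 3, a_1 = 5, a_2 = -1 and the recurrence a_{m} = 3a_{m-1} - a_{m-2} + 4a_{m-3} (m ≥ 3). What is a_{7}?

The ordinary generating function has denominator 1 - 3x + x^2 - 4x^3.
Iterating the recurrence: a_0,…,a_{7} = 3, 5, -1, 4, 33, 91, 256, 809.

809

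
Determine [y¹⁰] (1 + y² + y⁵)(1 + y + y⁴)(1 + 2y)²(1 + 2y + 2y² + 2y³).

(1 + y² + y⁵) has coefficients 1,0,1,0,0,1 for degrees 0…5.
(1 + y + y⁴) has coefficients 1,1,0,0,1,0,0,0,0,0,0 for degrees 0…10.
Multiplying by (1 + 2y)² gives running coefficients 1,5,8,4,1,4,4,0,0,0,0 for degrees 0…10.
Finally multiplying by (1 + 2y + 2y² + 2y³), the product of all factors after the first has coefficients 1,7,20,32,35,30,22,18,16,8,0 for degrees 0…10.
[y¹⁰] = 1·0 + 1·16 + 1·30 = 46.

46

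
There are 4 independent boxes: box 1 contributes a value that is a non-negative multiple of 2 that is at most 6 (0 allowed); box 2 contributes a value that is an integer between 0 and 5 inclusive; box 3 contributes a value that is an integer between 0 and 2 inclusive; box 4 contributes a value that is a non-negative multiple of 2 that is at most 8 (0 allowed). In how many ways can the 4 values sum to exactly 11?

33

The generating function for the choices is (1 + z² + z⁴ + z⁶)·(1 + z + z² + z³ + z⁴ + z⁵)·(1 + z + z²)·(1 + z² + z⁴ + z⁶ + z⁸); the count is [z¹¹].
(1 + z² + z⁴ + z⁶) has coefficients 1,0,1,0,1,0,1 for degrees 0…6.
(1 + z + z² + z³ + z⁴ + z⁵) has coefficients 1,1,1,1,1,1,0,0,0,0,0,0 for degrees 0…11.
Multiplying by (1 + z + z²) gives running coefficients 1,2,3,3,3,3,2,1,0,0,0,0 for degrees 0…11.
Finally multiplying by (1 + z² + z⁴ + z⁶ + z⁸), the product of all factors after the first has coefficients 1,2,4,5,7,8,9,9,9,9,8,7 for degrees 0…11.
[z¹¹] = 1·7 + 1·9 + 1·9 + 1·8 = 33.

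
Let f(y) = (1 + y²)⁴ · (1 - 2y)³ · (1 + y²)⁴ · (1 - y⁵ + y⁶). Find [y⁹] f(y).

-1048

(1 + y²)⁴ has coefficients 1,0,4,0,6,0,4,0,1 for degrees 0…8.
(1 - 2y)³ has coefficients 1,-6,12,-8,0,0,0,0,0,0 for degrees 0…9.
Multiplying by (1 + y²)⁴ gives running coefficients 1,-6,16,-32,54,-68,76,-72,49,-38 for degrees 0…9.
Finally multiplying by (1 - y⁵ + y⁶), the product of all factors after the first has coefficients 1,-6,16,-32,54,-69,83,-94,97,-124 for degrees 0…9.
[y⁹] = 1·(-124) + 4·(-94) + 6·(-69) + 4·(-32) + 1·(-6) = -1048.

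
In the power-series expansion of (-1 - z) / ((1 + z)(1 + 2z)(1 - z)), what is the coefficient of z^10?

-683

Partial fractions give a closed form: a_n = (-2/3)·(-2)^n + (-1/3)·1^n.
At n = 10: a_10 = -683.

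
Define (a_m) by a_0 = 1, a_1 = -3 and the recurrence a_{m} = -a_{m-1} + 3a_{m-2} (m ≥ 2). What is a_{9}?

The ordinary generating function has denominator 1 + y - 3y^2.
Iterating the recurrence: a_0,…,a_{9} = 1, -3, 6, -15, 33, -78, 177, -411, 942, -2175.

-2175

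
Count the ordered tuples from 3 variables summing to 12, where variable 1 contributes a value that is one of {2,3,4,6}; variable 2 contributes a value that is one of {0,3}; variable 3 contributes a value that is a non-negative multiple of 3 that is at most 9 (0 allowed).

The generating function for the choices is (y^2 + y^3 + y^4 + y^6)·(1 + y^3)·(1 + y^3 + y^6 + y^9); the count is [y^12].
(y^2 + y^3 + y^4 + y^6) has coefficients 0,0,1,1,1,0,1 for degrees 0…6.
(1 + y^3) has coefficients 1,0,0,1,0,0,0,0,0,0,0,0,0 for degrees 0…12.
Finally multiplying by (1 + y^3 + y^6 + y^9), the product of all factors after the first has coefficients 1,0,0,2,0,0,2,0,0,2,0,0,1 for degrees 0…12.
[y^12] = 1·0 + 1·2 + 1·0 + 1·2 = 4.

4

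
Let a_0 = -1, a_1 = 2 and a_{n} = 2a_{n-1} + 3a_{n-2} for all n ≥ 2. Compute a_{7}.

548

The ordinary generating function has denominator 1 - 2z - 3z^2.
Iterating the recurrence: a_0,…,a_{7} = -1, 2, 1, 8, 19, 62, 181, 548.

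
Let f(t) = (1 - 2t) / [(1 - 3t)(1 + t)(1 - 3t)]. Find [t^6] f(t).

The denominator gives the recurrence a_n = 5a_(n−1) − 3a_(n−2) − 9a_(n−3) for n ≥ 3; the numerator fixes a_0 = 1, a_1 = 3, a_2 = 12.
Iterating: 1, 3, 12, 42, 147, 501, 1686, so a_6 = 1686.

1686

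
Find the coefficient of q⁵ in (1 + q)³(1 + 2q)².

(1 + q)³ has coefficients 1,3,3,1 for degrees 0…3.
(1 + 2q)² has coefficients 1,4,4,0,0,0 for degrees 0…5.
[q⁵] = 1·0 + 3·0 + 3·0 + 1·4 = 4.

4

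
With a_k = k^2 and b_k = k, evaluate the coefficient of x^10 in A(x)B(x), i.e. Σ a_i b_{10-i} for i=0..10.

825

Write out a_i and b_{10-i} for i = 0,…,10 and sum the products.
Σ = 0·10 + 1·9 + 4·8 + 9·7 + 16·6 + 25·5 + 36·4 + 49·3 + 64·2 + 81·1 + 100·0 = 825.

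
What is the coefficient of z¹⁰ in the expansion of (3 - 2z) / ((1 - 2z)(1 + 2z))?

Partial fractions give a closed form: a_n = (1)·2^n + (2)·(-2)^n.
At n = 10: a_10 = 3072.

3072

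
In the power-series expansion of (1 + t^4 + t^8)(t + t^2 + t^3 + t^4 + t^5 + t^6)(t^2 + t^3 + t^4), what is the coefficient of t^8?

(1 + t^4 + t^8) has coefficients 1,0,0,0,1,0,0,0,1 for degrees 0…8.
(t + t^2 + t^3 + t^4 + t^5 + t^6) has coefficients 0,1,1,1,1,1,1,0,0 for degrees 0…8.
Finally multiplying by (t^2 + t^3 + t^4), the product of all factors after the first has coefficients 0,0,0,1,2,3,3,3,3 for degrees 0…8.
[t^8] = 1·3 + 1·2 + 1·0 = 5.

5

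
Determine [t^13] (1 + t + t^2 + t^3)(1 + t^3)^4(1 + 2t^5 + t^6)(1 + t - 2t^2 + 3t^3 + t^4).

(1 + t + t^2 + t^3) has coefficients 1,1,1,1 for degrees 0…3.
(1 + t^3)^4 has coefficients 1,0,0,4,0,0,6,0,0,4,0,0,1,0 for degrees 0…13.
Multiplying by (1 + 2t^5 + t^6) gives running coefficients 1,0,0,4,0,2,7,0,8,8,0,12,7,0 for degrees 0…13.
Finally multiplying by (1 + t - 2t^2 + 3t^3 + t^4), the product of all factors after the first has coefficients 1,1,-2,7,5,-6,21,7,0,39,-1,20,51,-9 for degrees 0…13.
[t^13] = 1·(-9) + 1·51 + 1·20 + 1·(-1) = 61.

61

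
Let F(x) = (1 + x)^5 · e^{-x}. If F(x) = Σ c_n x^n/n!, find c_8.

-1159

The EGF product rule gives c_8 = Σ_{k_1+k_2=8} C(8; k_1,k_2) · ∏ g_i(k_i), where (1+x)^5 gives the falling factorial (5)_k; e^{-x} gives (-1)^k.
g_1(k) for k = 0…8: 1, 5, 20, 60, 120, 120, 0, 0, 0.
g_2(k) for k = 0…8: 1, -1, 1, -1, 1, -1, 1, -1, 1.
c_8 = Σ_k C(8,k)·g_1(k)·g_2(8−k) = 1·1·1 + 8·5·(-1) + 28·20·1 + 56·60·(-1) + 70·120·1 + 56·120·(-1) = 1 − 40 + 560 − 3360 + 8400 − 6720 = -1159.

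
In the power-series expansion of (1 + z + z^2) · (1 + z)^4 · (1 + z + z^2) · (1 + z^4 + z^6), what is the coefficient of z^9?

60

(1 + z + z^2) has coefficients 1,1,1 for degrees 0…2.
(1 + z)^4 has coefficients 1,4,6,4,1,0,0,0,0,0 for degrees 0…9.
Multiplying by (1 + z + z^2) gives running coefficients 1,5,11,14,11,5,1,0,0,0 for degrees 0…9.
Finally multiplying by (1 + z^4 + z^6), the product of all factors after the first has coefficients 1,5,11,14,12,10,13,19,22,19 for degrees 0…9.
[z^9] = 1·19 + 1·22 + 1·19 = 60.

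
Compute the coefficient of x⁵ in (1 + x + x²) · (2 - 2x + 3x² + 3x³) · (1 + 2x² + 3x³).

20

(1 + x + x²) has coefficients 1,1,1 for degrees 0…2.
(2 - 2x + 3x² + 3x³) has coefficients 2,-2,3,3,0,0 for degrees 0…5.
Finally multiplying by (1 + 2x² + 3x³), the product of all factors after the first has coefficients 2,-2,7,5,0,15 for degrees 0…5.
[x⁵] = 1·15 + 1·0 + 1·5 = 20.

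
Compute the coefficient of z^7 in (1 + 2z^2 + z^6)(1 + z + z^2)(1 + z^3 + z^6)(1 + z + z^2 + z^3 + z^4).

(1 + 2z^2 + z^6) has coefficients 1,0,2,0,0,0,1 for degrees 0…6.
(1 + z + z^2) has coefficients 1,1,1,0,0,0,0,0 for degrees 0…7.
Multiplying by (1 + z^3 + z^6) gives running coefficients 1,1,1,1,1,1,1,1 for degrees 0…7.
Finally multiplying by (1 + z + z^2 + z^3 + z^4), the product of all factors after the first has coefficients 1,2,3,4,5,5,5,5 for degrees 0…7.
[z^7] = 1·5 + 2·5 + 1·2 = 17.

17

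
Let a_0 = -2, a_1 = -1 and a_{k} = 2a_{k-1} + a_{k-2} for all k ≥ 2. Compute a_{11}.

The ordinary generating function has denominator 1 - 2y - y^2.
Iterating the recurrence: a_0,…,a_{11} = -2, -1, -4, -9, -22, -53, -128, -309, -746, -1801, -4348, -10497.

-10497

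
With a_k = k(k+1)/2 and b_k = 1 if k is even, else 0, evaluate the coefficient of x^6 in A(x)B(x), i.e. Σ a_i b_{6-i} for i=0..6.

The convolution is the x^6 coefficient of A(x)B(x).
Σ = 0·1 + 1·0 + 3·1 + 6·0 + 10·1 + 15·0 + 21·1 = 34.

34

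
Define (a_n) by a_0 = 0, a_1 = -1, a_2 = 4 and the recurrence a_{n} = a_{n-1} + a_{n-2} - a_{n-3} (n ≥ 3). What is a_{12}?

The ordinary generating function has denominator 1 - q - q^2 + q^3.
Iterating the recurrence: a_0,…,a_{12} = 0, -1, 4, 3, 8, 7, 12, 11, 16, 15, 20, 19, 24.

24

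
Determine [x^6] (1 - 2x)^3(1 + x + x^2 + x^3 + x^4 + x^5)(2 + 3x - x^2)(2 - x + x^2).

-20

(1 - 2x)^3 has coefficients 1,-6,12,-8 for degrees 0…3.
(1 + x + x^2 + x^3 + x^4 + x^5) has coefficients 1,1,1,1,1,1,0 for degrees 0…6.
Multiplying by (2 + 3x - x^2) gives running coefficients 2,5,4,4,4,4,2 for degrees 0…6.
Finally multiplying by (2 - x + x^2), the product of all factors after the first has coefficients 4,8,5,9,8,8,4 for degrees 0…6.
[x^6] = 1·4 − 6·8 + 12·8 − 8·9 = -20.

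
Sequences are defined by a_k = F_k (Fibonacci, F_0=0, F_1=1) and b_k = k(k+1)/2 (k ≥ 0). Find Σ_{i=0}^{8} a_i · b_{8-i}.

176

This is [x^8] in the product of the two ordinary generating functions.
Σ = 0·36 + 1·28 + 1·21 + 2·15 + 3·10 + 5·6 + 8·3 + 13·1 + 21·0 = 176.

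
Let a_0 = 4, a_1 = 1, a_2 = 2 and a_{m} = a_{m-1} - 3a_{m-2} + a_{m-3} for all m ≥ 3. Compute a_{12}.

The ordinary generating function has denominator 1 - x + 3x^2 - x^3.
Iterating the recurrence: a_0,…,a_{12} = 4, 1, 2, 3, -2, -9, 0, 25, 16, -59, -82, 111, 298.

298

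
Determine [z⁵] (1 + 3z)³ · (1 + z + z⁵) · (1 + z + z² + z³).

(1 + 3z)³ has coefficients 1,9,27,27 for degrees 0…3.
(1 + z + z⁵) has coefficients 1,1,0,0,0,1 for degrees 0…5.
Finally multiplying by (1 + z + z² + z³), the product of all factors after the first has coefficients 1,2,2,2,1,1 for degrees 0…5.
[z⁵] = 1·1 + 9·1 + 27·2 + 27·2 = 118.

118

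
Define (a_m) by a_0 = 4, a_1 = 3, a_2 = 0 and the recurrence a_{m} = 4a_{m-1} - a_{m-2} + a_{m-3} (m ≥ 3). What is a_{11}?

The ordinary generating function has denominator 1 - 4t + t^2 - t^3.
Iterating the recurrence: a_0,…,a_{11} = 4, 3, 0, 1, 7, 27, 102, 388, 1477, 5622, 21399, 81451.

81451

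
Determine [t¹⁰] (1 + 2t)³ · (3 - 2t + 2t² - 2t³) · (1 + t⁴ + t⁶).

-20

(1 + 2t)³ has coefficients 1,6,12,8 for degrees 0…3.
(3 - 2t + 2t² - 2t³) has coefficients 3,-2,2,-2,0,0,0,0,0,0,0 for degrees 0…10.
Finally multiplying by (1 + t⁴ + t⁶), the product of all factors after the first has coefficients 3,-2,2,-2,3,-2,5,-4,2,-2,0 for degrees 0…10.
[t¹⁰] = 1·0 + 6·(-2) + 12·2 + 8·(-4) = -20.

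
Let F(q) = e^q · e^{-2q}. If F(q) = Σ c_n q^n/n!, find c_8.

The EGF product rule gives c_8 = Σ_{k_1+k_2=8} C(8; k_1,k_2) · ∏ g_i(k_i), where e^q gives (1)^k; e^{-2q} gives (-2)^k.
g_1(k) for k = 0…8: 1, 1, 1, 1, 1, 1, 1, 1, 1.
g_2(k) for k = 0…8: 1, -2, 4, -8, 16, -32, 64, -128, 256.
c_8 = Σ_k C(8,k)·g_1(k)·g_2(8−k) = 1·1·256 + 8·1·(-128) + 28·1·64 + 56·1·(-32) + 70·1·16 + 56·1·(-8) + 28·1·4 + 8·1·(-2) + 1·1·1 = 256 − 1024 + 1792 − 1792 + 1120 − 448 + 112 − 16 + 1 = 1.

1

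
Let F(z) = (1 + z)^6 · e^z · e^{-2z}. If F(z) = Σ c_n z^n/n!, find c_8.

-887

The EGF product rule gives c_8 = Σ_{k_1+k_2+k_3=8} C(8; k_1,k_2,k_3) · ∏ g_i(k_i), where (1+z)^6 gives the falling factorial (6)_k; e^z gives (1)^k; e^{-2z} gives (-2)^k.
g_1(k) for k = 0…8: 1, 6, 30, 120, 360, 720, 720, 0, 0.
g_2(k) for k = 0…8: 1, 1, 1, 1, 1, 1, 1, 1, 1.
g_3(k) for k = 0…8: 1, -2, 4, -8, 16, -32, 64, -128, 256.
First combine the last two factors: h(k) = Σ_j C(k,j)·g_2(j)·g_3(k−j) for k = 0…8: 1, -1, 1, -1, 1, -1, 1, -1, 1.
c_8 = Σ_k C(8,k)·g_1(k)·h(8−k) = 1·1·1 + 8·6·(-1) + 28·30·1 + 56·120·(-1) + 70·360·1 + 56·720·(-1) + 28·720·1 = 1 − 48 + 840 − 6720 + 25200 − 40320 + 20160 = -887.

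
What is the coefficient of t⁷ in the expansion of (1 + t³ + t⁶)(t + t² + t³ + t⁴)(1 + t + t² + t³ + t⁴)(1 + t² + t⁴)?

16

(1 + t³ + t⁶) has coefficients 1,0,0,1,0,0,1 for degrees 0…6.
(t + t² + t³ + t⁴) has coefficients 0,1,1,1,1,0,0,0 for degrees 0…7.
Multiplying by (1 + t + t² + t³ + t⁴) gives running coefficients 0,1,2,3,4,4,3,2 for degrees 0…7.
Finally multiplying by (1 + t² + t⁴), the product of all factors after the first has coefficients 0,1,2,4,6,8,9,9 for degrees 0…7.
[t⁷] = 1·9 + 1·6 + 1·1 = 16.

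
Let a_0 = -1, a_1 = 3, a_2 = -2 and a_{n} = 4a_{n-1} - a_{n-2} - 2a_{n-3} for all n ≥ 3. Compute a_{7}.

-1893

The ordinary generating function has denominator 1 - 4x + x^2 + 2x^3.
Iterating the recurrence: a_0,…,a_{7} = -1, 3, -2, -9, -40, -147, -530, -1893.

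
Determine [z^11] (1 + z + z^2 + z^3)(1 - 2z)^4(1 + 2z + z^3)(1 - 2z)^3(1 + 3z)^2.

760

(1 + z + z^2 + z^3) has coefficients 1,1,1,1 for degrees 0…3.
(1 - 2z)^4 has coefficients 1,-8,24,-32,16,0,0,0,0,0,0,0 for degrees 0…11.
Multiplying by (1 + 2z + z^3) gives running coefficients 1,-6,8,17,-56,56,-32,16,0,0,0,0 for degrees 0…11.
Multiplying by (1 - 2z)^3 gives running coefficients 1,-12,56,-111,-14,532,-1176,1328,-928,448,-128,0 for degrees 0…11.
Finally multiplying by (1 + 3z)^2, the product of all factors after the first has coefficients 1,-6,-7,117,-176,-551,1890,-940,-3544,6832,-5792,3264 for degrees 0…11.
[z^11] = 1·3264 + 1·(-5792) + 1·6832 + 1·(-3544) = 760.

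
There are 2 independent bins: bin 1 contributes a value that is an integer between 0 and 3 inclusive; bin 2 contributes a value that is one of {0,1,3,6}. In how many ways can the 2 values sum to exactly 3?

3

The generating function for the choices is (1 + x + x^2 + x^3)·(1 + x + x^3 + x^6); the count is [x^3].
(1 + x + x^2 + x^3) has coefficients 1,1,1,1 for degrees 0…3.
(1 + x + x^3 + x^6) has coefficients 1,1,0,1 for degrees 0…3.
[x^3] = 1·1 + 1·0 + 1·1 + 1·1 = 3.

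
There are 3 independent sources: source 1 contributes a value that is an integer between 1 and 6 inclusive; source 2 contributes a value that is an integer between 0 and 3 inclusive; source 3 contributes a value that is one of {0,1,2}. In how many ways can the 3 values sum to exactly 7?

11

The generating function for the choices is (t + t² + t³ + t⁴ + t⁵ + t⁶)·(1 + t + t² + t³)·(1 + t + t²); the count is [t⁷].
(t + t² + t³ + t⁴ + t⁵ + t⁶) has coefficients 0,1,1,1,1,1,1 for degrees 0…6.
(1 + t + t² + t³) has coefficients 1,1,1,1,0,0,0,0 for degrees 0…7.
Finally multiplying by (1 + t + t²), the product of all factors after the first has coefficients 1,2,3,3,2,1,0,0 for degrees 0…7.
[t⁷] = 1·0 + 1·1 + 1·2 + 1·3 + 1·3 + 1·2 = 11.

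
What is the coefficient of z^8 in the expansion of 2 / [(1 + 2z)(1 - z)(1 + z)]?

Partial fractions give a closed form: a_n = (8/3)·(-2)^n + (1/3)·1^n + (-1)·(-1)^n.
At n = 8: a_8 = 682.

682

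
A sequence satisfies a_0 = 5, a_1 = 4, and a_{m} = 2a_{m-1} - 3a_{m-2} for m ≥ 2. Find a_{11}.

The ordinary generating function has denominator 1 - 2q + 3q^2.
Iterating the recurrence: a_0,…,a_{11} = 5, 4, -7, -26, -31, 16, 125, 202, 29, -548, -1183, -722.

-722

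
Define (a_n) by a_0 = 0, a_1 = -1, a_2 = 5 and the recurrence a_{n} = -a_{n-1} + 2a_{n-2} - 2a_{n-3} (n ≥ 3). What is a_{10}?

2551

The ordinary generating function has denominator 1 + y - 2y^2 + 2y^3.
Iterating the recurrence: a_0,…,a_{10} = 0, -1, 5, -7, 19, -43, 95, -219, 495, -1123, 2551.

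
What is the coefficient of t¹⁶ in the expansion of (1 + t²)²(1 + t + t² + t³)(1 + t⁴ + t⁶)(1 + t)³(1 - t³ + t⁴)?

12

(1 + t²)² has coefficients 1,0,2,0,1 for degrees 0…4.
(1 + t + t² + t³) has coefficients 1,1,1,1,0,0,0,0,0,0,0,0,0,0,0,0,0 for degrees 0…16.
Multiplying by (1 + t⁴ + t⁶) gives running coefficients 1,1,1,1,1,1,2,2,1,1,0,0,0,0,0,0,0 for degrees 0…16.
Multiplying by (1 + t)³ gives running coefficients 1,4,7,8,8,8,9,12,14,12,8,4,1,0,0,0,0 for degrees 0…16.
Finally multiplying by (1 - t³ + t⁴), the product of all factors after the first has coefficients 1,4,7,7,5,5,8,12,14,11,5,2,3,4,4,3,1 for degrees 0…16.
[t¹⁶] = 1·1 + 2·4 + 1·3 = 12.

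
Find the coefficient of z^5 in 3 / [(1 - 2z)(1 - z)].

189

Partial fractions give a closed form: a_n = (6)·2^n + (-3)·1^n.
At n = 5: a_5 = 189.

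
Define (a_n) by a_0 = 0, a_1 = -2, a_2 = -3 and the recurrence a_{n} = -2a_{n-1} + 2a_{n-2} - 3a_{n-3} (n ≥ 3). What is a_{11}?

The ordinary generating function has denominator 1 + 2q - 2q^2 + 3q^3.
Iterating the recurrence: a_0,…,a_{11} = 0, -2, -3, 2, -4, 21, -56, 166, -507, 1514, -4540, 13629.

13629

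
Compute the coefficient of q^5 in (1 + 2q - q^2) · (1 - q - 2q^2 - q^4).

(1 + 2q - q^2) has coefficients 1,2,-1 for degrees 0…2.
(1 - q - 2q^2 - q^4) has coefficients 1,-1,-2,0,-1,0 for degrees 0…5.
[q^5] = 1·0 + 2·(-1) − 1·0 = -2.

-2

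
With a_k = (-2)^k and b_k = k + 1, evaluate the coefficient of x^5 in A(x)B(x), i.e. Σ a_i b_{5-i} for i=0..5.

Write out a_i and b_{5-i} for i = 0,…,5 and sum the products.
Σ = 1·6 − 2·5 + 4·4 − 8·3 + 16·2 − 32·1 = -12.

-12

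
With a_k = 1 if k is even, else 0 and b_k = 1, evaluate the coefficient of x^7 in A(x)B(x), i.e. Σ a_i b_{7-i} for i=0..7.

4

This is [x^7] in the product of the two ordinary generating functions.
Σ = 1·1 + 0·1 + 1·1 + 0·1 + 1·1 + 0·1 + 1·1 + 0·1 = 4.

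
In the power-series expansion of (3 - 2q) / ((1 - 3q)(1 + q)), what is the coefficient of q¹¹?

310006

Partial fractions give a closed form: a_n = (7/4)·3^n + (5/4)·(-1)^n.
At n = 11: a_11 = 310006.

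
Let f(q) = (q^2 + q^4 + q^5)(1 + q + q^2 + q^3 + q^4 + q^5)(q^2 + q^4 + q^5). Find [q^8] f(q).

(q^2 + q^4 + q^5) has coefficients 0,0,1,0,1,1 for degrees 0…5.
(1 + q + q^2 + q^3 + q^4 + q^5) has coefficients 1,1,1,1,1,1,0,0,0 for degrees 0…8.
Finally multiplying by (q^2 + q^4 + q^5), the product of all factors after the first has coefficients 0,0,1,1,2,3,3,3,2 for degrees 0…8.
[q^8] = 1·3 + 1·2 + 1·1 = 6.

6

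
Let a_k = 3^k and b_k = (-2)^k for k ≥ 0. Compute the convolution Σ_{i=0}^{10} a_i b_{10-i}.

The convolution is the x^10 coefficient of A(x)B(x).
Σ = 1·1024 + 3·(-512) + 9·256 + 27·(-128) + 81·64 + 243·(-32) + 729·16 + 2187·(-8) + 6561·4 + 19683·(-2) + 59049·1 = 35839.

35839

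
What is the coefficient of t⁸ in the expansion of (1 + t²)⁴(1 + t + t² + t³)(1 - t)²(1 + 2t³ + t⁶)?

-11

(1 + t²)⁴ has coefficients 1,0,4,0,6,0,4,0,1 for degrees 0…8.
(1 + t + t² + t³) has coefficients 1,1,1,1,0,0,0,0,0 for degrees 0…8.
Multiplying by (1 - t)² gives running coefficients 1,-1,0,0,-1,1,0,0,0 for degrees 0…8.
Finally multiplying by (1 + 2t³ + t⁶), the product of all factors after the first has coefficients 1,-1,0,2,-3,1,1,-3,2 for degrees 0…8.
[t⁸] = 1·2 + 4·1 + 6·(-3) + 4·0 + 1·1 = -11.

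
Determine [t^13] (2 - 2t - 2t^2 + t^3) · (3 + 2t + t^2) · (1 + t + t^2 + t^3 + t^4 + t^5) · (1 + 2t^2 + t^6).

-10

(2 - 2t - 2t^2 + t^3) has coefficients 2,-2,-2,1 for degrees 0…3.
(3 + 2t + t^2) has coefficients 3,2,1,0,0,0,0,0,0,0,0,0,0,0 for degrees 0…13.
Multiplying by (1 + t + t^2 + t^3 + t^4 + t^5) gives running coefficients 3,5,6,6,6,6,3,1,0,0,0,0,0,0 for degrees 0…13.
Finally multiplying by (1 + 2t^2 + t^6), the product of all factors after the first has coefficients 3,5,12,16,18,18,18,18,12,8,6,6,3,1 for degrees 0…13.
[t^13] = 2·1 − 2·3 − 2·6 + 1·6 = -10.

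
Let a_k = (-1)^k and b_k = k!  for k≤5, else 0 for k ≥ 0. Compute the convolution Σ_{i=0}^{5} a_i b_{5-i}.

100

Write out a_i and b_{5-i} for i = 0,…,5 and sum the products.
Σ = 1·120 − 1·24 + 1·6 − 1·2 + 1·1 − 1·1 = 100.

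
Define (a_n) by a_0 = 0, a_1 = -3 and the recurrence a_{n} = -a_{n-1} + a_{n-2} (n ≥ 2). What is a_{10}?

165

The ordinary generating function has denominator 1 + z - z^2.
Iterating the recurrence: a_0,…,a_{10} = 0, -3, 3, -6, 9, -15, 24, -39, 63, -102, 165.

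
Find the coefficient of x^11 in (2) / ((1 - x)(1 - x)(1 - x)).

156

The denominator gives the recurrence a_n = 3a_(n−1) − 3a_(n−2) + a_(n−3) for n ≥ 3; the numerator fixes a_0 = 2, a_1 = 6, a_2 = 12.
Iterating: 2, 6, 12, 20, 30, 42, 56, 72, 90, 110, 132, 156, so a_11 = 156.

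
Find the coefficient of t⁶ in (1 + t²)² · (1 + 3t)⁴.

(1 + t²)² has coefficients 1,0,2,0,1 for degrees 0…4.
(1 + 3t)⁴ has coefficients 1,12,54,108,81,0,0 for degrees 0…6.
[t⁶] = 1·0 + 2·81 + 1·54 = 216.

216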